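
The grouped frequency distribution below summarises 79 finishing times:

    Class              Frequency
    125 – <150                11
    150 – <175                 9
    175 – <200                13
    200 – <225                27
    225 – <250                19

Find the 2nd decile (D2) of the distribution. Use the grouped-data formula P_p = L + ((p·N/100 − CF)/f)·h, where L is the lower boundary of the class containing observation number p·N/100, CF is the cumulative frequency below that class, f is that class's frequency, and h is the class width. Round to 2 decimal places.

163.33

N = 79; target position k = 20/100 · 79 = 15.8.
Cumulative frequencies: 11, 20, 33, 60, 79.
Observation 15.8 falls in the class 150 – <175.
L = 150, CF = 11, f = 9, h = 25.
P20 = 150 + ((15.8 − 11)/9)·25 = 150 + 13.3333 = 163.333.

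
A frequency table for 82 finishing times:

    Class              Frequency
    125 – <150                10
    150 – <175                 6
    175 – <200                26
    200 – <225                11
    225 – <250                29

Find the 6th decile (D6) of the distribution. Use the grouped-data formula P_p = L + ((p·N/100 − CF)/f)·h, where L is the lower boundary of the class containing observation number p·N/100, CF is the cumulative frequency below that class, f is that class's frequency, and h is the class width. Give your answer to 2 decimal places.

N = 82; target position k = 60/100 · 82 = 49.2.
Cumulative frequencies: 10, 16, 42, 53, 82.
Observation 49.2 falls in the class 200 – <225.
L = 200, CF = 42, f = 11, h = 25.
P60 = 200 + ((49.2 − 42)/11)·25 = 200 + 16.3636 = 216.364.

216.36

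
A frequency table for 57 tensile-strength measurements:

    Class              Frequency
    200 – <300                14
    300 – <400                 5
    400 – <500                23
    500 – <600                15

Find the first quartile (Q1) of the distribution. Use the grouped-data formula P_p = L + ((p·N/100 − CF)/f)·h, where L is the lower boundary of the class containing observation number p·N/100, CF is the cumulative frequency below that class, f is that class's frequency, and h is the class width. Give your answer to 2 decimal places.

N = 57; target position k = 25/100 · 57 = 14.25.
Cumulative frequencies: 14, 19, 42, 57.
Observation 14.25 falls in the class 300 – <400.
L = 300, CF = 14, f = 5, h = 100.
P25 = 300 + ((14.25 − 14)/5)·100 = 300 + 5 = 305.

305.00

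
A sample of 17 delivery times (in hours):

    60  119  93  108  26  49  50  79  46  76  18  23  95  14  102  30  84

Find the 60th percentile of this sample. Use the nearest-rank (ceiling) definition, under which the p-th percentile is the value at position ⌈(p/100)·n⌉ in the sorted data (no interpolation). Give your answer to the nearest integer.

Sorted: 14, 18, 23, 26, 30, 46, 49, 50, 60, 76, 79, 84, 93, 95, 102, 108, 119.
n = 17.
Position = ⌈60/100 · 17⌉ = ⌈10.2⌉ = 11.
The value at rank 11 is 79.

79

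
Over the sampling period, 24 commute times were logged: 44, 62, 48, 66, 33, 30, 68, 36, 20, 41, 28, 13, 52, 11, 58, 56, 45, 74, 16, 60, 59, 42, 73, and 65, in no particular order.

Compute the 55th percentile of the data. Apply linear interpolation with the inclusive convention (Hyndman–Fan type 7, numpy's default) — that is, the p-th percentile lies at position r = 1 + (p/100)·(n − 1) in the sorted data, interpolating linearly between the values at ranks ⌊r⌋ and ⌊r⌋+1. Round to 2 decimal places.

50.60

Sorted: 11, 13, 16, 20, 28, 30, 33, 36, 41, 42, 44, 45, 48, 52, 56, 58, 59, 60, 62, 65, 66, 68, 73, 74.
n = 24.
r = 1 + (55/100)·(24 − 1) = 1 + 12.65 = 13.65.
Rank 13 is 48 and rank 14 is 52.
Interpolate: 48 + 0.65·(52 − 48) = 48 + 0.65·4 = 50.6.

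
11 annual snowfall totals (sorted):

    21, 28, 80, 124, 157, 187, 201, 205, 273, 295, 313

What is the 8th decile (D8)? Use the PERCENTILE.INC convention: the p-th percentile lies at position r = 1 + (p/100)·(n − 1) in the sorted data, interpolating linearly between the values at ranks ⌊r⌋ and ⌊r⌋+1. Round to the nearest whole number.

n = 11.
r = 1 + (80/100)·(11 − 1) = 1 + 8 = 9.
r is an integer, so P80 is the value at rank 9: 273.

273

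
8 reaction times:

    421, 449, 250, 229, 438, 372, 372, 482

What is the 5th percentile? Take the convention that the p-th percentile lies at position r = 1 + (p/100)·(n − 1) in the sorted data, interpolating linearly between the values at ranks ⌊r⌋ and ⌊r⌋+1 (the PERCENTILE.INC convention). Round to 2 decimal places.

Sorted: 229, 250, 372, 372, 421, 438, 449, 482.
n = 8.
r = 1 + (5/100)·(8 − 1) = 1 + 0.35 = 1.35.
Rank 1 is 229 and rank 2 is 250.
Interpolate: 229 + 0.35·(250 − 229) = 229 + 0.35·21 = 236.35.

236.35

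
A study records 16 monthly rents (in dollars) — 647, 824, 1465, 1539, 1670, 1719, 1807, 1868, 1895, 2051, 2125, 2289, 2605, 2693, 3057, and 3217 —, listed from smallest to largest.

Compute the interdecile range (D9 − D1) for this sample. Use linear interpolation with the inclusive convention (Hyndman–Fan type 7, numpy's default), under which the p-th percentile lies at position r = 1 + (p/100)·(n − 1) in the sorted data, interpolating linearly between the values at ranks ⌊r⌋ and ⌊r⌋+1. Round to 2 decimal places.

n = 16.
P10: r = 2.5; ranks 2–3 are 824, 1465; interpolating gives 1144.5.
P90: r = 14.5; ranks 14–15 are 2693, 3057; interpolating gives 2875.
Difference: 2875 − 1144.5 = 1730.5.

1730.50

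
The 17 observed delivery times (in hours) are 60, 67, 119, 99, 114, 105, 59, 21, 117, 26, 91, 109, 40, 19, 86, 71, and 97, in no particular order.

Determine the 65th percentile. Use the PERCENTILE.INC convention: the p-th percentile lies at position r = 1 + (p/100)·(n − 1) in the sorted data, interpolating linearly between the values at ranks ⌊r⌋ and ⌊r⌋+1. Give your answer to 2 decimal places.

97.80

Sorted: 19, 21, 26, 40, 59, 60, 67, 71, 86, 91, 97, 99, 105, 109, 114, 117, 119.
n = 17.
r = 1 + (65/100)·(17 − 1) = 1 + 10.4 = 11.4.
Rank 11 is 97 and rank 12 is 99.
Interpolate: 97 + 0.4·(99 − 97) = 97 + 0.4·2 = 97.8.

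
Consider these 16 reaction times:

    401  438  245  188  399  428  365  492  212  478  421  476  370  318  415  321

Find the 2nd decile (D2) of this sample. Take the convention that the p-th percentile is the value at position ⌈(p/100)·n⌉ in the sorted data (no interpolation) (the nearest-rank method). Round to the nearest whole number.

318

Sorted: 188, 212, 245, 318, 321, 365, 370, 399, 401, 415, 421, 428, 438, 476, 478, 492.
n = 16.
Position = ⌈20/100 · 16⌉ = ⌈3.2⌉ = 4.
The value at rank 4 is 318.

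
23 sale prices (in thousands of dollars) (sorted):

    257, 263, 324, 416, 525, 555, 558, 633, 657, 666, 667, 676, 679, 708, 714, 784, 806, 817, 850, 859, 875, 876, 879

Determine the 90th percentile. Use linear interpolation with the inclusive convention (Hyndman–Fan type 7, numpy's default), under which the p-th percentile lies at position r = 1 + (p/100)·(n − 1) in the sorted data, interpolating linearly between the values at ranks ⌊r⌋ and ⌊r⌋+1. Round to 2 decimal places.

n = 23.
r = 1 + (90/100)·(23 − 1) = 1 + 19.8 = 20.8.
Rank 20 is 859 and rank 21 is 875.
Interpolate: 859 + 0.8·(875 − 859) = 859 + 0.8·16 = 871.8.

871.80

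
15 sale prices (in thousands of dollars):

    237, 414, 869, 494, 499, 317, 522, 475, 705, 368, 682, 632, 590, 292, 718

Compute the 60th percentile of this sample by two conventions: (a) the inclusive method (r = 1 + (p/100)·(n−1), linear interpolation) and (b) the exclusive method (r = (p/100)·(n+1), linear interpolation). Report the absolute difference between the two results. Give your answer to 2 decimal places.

13.60

Sorted: 237, 292, 317, 368, 414, 475, 494, 499, 522, 590, 632, 682, 705, 718, 869.
n = 15.
(a) r = 9.4; between ranks 9 (522) and 10 (590): 549.2.
(b) r = 9.6; between ranks 9 (522) and 10 (590): 562.8.
|549.2 − 562.8| = 13.6.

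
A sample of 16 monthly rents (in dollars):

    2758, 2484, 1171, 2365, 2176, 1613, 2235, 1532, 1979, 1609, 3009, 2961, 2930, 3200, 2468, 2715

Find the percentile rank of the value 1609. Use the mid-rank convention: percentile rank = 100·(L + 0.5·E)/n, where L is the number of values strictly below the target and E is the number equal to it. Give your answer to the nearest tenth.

15.6

Sorted: 1171, 1532, 1609, 1613, 1979, 2176, 2235, 2365, 2468, 2484, 2715, 2758, 2930, 2961, 3009, 3200.
Count below 1609: L = 2; count equal: E = 1; n = 16.
Percentile rank = 100·(2 + 0.5·1)/16 = 100·2.5/16 = 15.62.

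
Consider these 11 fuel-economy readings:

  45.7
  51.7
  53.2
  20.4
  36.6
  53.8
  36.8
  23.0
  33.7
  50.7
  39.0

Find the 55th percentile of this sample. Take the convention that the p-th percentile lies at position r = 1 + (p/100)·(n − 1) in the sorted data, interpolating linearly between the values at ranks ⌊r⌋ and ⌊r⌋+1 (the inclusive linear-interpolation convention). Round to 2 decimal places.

42.35

Sorted: 20.4, 23.0, 33.7, 36.6, 36.8, 39.0, 45.7, 50.7, 51.7, 53.2, 53.8.
n = 11.
r = 1 + (55/100)·(11 − 1) = 1 + 5.5 = 6.5.
Rank 6 is 39.0 and rank 7 is 45.7.
Interpolate: 39.0 + 0.5·(45.7 − 39.0) = 39.0 + 0.5·6.7 = 42.35.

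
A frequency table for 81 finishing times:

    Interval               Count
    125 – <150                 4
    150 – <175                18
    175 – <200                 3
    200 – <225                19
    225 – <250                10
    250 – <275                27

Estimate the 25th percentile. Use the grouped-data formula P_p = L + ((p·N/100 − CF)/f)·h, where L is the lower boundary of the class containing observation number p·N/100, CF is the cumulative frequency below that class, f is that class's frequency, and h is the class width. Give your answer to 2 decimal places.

N = 81; target position k = 25/100 · 81 = 20.25.
Cumulative frequencies: 4, 22, 25, 44, 54, 81.
Observation 20.25 falls in the class 150 – <175.
L = 150, CF = 4, f = 18, h = 25.
P25 = 150 + ((20.25 − 4)/18)·25 = 150 + 22.5694 = 172.569.

172.57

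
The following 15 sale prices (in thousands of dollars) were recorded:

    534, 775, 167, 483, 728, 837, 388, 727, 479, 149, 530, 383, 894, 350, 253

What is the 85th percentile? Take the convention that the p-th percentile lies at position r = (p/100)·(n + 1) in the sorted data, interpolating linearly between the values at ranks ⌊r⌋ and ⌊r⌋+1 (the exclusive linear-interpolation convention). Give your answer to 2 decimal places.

812.20

Sorted: 149, 167, 253, 350, 383, 388, 479, 483, 530, 534, 727, 728, 775, 837, 894.
n = 15.
r = (85/100)·(15 + 1) = 13.6.
Rank 13 is 775 and rank 14 is 837.
Interpolate: 775 + 0.6·(837 − 775) = 775 + 0.6·62 = 812.2.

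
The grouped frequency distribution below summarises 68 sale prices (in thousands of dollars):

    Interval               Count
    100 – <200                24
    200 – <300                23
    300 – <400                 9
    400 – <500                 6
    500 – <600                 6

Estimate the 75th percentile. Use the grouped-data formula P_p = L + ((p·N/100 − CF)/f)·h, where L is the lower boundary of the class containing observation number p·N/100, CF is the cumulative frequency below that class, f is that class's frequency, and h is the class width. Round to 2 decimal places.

344.44

N = 68; target position k = 75/100 · 68 = 51.
Cumulative frequencies: 24, 47, 56, 62, 68.
Observation 51 falls in the class 300 – <400.
L = 300, CF = 47, f = 9, h = 100.
P75 = 300 + ((51 − 47)/9)·100 = 300 + 44.4444 = 344.444.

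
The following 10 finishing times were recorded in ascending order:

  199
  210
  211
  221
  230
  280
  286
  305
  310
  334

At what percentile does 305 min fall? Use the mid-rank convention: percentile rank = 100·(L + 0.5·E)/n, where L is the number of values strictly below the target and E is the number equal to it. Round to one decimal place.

Count below 305: L = 7; count equal: E = 1; n = 10.
Percentile rank = 100·(7 + 0.5·1)/10 = 100·7.5/10 = 75.

75.0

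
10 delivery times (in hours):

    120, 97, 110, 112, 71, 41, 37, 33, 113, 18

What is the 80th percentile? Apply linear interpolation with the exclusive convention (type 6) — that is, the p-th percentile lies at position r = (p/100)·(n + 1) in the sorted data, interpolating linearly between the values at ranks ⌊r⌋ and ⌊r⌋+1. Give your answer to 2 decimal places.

112.80

Sorted: 18, 33, 37, 41, 71, 97, 110, 112, 113, 120.
n = 10.
r = (80/100)·(10 + 1) = 8.8.
Rank 8 is 112 and rank 9 is 113.
Interpolate: 112 + 0.8·(113 − 112) = 112 + 0.8·1 = 112.8.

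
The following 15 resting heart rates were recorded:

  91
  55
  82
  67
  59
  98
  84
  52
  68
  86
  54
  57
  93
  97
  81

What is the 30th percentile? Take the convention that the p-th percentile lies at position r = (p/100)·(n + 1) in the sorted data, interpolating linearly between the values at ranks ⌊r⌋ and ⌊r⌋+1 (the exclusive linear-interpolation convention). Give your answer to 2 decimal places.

58.60

Sorted: 52, 54, 55, 57, 59, 67, 68, 81, 82, 84, 86, 91, 93, 97, 98.
n = 15.
r = (30/100)·(15 + 1) = 4.8.
Rank 4 is 57 and rank 5 is 59.
Interpolate: 57 + 0.8·(59 − 57) = 57 + 0.8·2 = 58.6.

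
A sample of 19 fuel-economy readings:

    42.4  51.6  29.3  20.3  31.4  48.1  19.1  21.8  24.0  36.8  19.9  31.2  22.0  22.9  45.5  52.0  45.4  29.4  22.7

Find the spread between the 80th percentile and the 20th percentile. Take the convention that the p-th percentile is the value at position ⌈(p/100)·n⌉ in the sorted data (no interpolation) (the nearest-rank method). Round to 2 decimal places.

23.70

Sorted: 19.1, 19.9, 20.3, 21.8, 22.0, 22.7, 22.9, 24.0, 29.3, 29.4, 31.2, 31.4, 36.8, 42.4, 45.4, 45.5, 48.1, 51.6, 52.0.
n = 19.
P20: rank ⌈20/100·19⌉ = 4 → 21.8.
P80: rank ⌈80/100·19⌉ = 16 → 45.5.
Difference: 45.5 − 21.8 = 23.7.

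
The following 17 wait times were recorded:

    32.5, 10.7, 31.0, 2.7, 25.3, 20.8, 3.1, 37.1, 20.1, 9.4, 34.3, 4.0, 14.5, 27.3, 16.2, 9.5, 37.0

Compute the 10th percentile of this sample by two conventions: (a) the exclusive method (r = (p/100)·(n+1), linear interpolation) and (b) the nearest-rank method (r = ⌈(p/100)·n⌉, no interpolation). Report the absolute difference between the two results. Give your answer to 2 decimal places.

0.08

Sorted: 2.7, 3.1, 4.0, 9.4, 9.5, 10.7, 14.5, 16.2, 20.1, 20.8, 25.3, 27.3, 31.0, 32.5, 34.3, 37.0, 37.1.
n = 17.
(a) r = 1.8; between ranks 1 (2.7) and 2 (3.1): 3.02.
(b) the nearest-rank method: rank 2 → 3.1.
|3.02 − 3.1| = 0.08.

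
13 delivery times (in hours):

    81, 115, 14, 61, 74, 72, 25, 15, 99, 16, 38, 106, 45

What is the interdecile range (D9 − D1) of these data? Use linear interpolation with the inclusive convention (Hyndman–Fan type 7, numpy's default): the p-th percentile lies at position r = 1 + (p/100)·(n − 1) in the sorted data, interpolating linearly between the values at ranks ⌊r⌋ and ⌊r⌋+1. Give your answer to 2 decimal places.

89.40

Sorted: 14, 15, 16, 25, 38, 45, 61, 72, 74, 81, 99, 106, 115.
n = 13.
P10: r = 2.2; ranks 2–3 are 15, 16; interpolating gives 15.2.
P90: r = 11.8; ranks 11–12 are 99, 106; interpolating gives 104.6.
Difference: 104.6 − 15.2 = 89.4.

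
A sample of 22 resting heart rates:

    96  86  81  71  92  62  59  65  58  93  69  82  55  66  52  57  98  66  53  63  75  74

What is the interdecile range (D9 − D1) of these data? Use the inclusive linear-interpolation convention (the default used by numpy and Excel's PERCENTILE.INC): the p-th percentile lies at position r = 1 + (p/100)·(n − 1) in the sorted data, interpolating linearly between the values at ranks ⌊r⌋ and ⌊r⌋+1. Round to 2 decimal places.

Sorted: 52, 53, 55, 57, 58, 59, 62, 63, 65, 66, 66, 69, 71, 74, 75, 81, 82, 86, 92, 93, 96, 98.
n = 22.
P10: r = 3.1; ranks 3–4 are 55, 57; interpolating gives 55.2.
P90: r = 19.9; ranks 19–20 are 92, 93; interpolating gives 92.9.
Difference: 92.9 − 55.2 = 37.7.

37.70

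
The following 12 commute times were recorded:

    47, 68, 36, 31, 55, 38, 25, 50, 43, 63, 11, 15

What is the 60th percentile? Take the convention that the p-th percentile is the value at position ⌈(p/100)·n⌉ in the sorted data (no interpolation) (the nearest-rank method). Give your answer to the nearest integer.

47

Sorted: 11, 15, 25, 31, 36, 38, 43, 47, 50, 55, 63, 68.
n = 12.
Position = ⌈60/100 · 12⌉ = ⌈7.2⌉ = 8.
The value at rank 8 is 47.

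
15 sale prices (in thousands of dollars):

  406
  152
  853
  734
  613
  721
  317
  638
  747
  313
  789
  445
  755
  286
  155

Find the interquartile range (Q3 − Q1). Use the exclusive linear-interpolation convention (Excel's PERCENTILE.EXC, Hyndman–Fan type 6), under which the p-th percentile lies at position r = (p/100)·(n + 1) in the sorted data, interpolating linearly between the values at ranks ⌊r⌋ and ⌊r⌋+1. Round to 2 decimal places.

Sorted: 152, 155, 286, 313, 317, 406, 445, 613, 638, 721, 734, 747, 755, 789, 853.
n = 15.
P25: r = 4 (integer) → 313.
P75: r = 12 (integer) → 747.
Difference: 747 − 313 = 434.

434.00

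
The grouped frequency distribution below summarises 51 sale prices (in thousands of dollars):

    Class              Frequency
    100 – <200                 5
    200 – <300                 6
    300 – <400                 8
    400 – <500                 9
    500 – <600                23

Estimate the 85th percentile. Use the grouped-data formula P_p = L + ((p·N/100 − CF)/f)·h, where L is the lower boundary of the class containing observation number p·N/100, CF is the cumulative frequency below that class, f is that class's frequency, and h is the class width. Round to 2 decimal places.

566.74

N = 51; target position k = 85/100 · 51 = 43.35.
Cumulative frequencies: 5, 11, 19, 28, 51.
Observation 43.35 falls in the class 500 – <600.
L = 500, CF = 28, f = 23, h = 100.
P85 = 500 + ((43.35 − 28)/23)·100 = 500 + 66.7391 = 566.739.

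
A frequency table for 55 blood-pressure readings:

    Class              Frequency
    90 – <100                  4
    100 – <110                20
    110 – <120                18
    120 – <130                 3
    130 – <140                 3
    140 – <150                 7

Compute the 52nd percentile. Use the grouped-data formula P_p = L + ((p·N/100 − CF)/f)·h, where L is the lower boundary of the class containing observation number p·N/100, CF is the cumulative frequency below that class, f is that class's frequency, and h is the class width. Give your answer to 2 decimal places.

112.56

N = 55; target position k = 52/100 · 55 = 28.6.
Cumulative frequencies: 4, 24, 42, 45, 48, 55.
Observation 28.6 falls in the class 110 – <120.
L = 110, CF = 24, f = 18, h = 10.
P52 = 110 + ((28.6 − 24)/18)·10 = 110 + 2.55556 = 112.556.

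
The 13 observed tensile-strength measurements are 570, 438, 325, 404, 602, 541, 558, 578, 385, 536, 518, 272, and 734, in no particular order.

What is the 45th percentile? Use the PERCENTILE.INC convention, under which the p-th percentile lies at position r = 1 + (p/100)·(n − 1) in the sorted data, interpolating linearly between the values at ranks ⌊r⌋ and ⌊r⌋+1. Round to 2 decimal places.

Sorted: 272, 325, 385, 404, 438, 518, 536, 541, 558, 570, 578, 602, 734.
n = 13.
r = 1 + (45/100)·(13 − 1) = 1 + 5.4 = 6.4.
Rank 6 is 518 and rank 7 is 536.
Interpolate: 518 + 0.4·(536 − 518) = 518 + 0.4·18 = 525.2.

525.20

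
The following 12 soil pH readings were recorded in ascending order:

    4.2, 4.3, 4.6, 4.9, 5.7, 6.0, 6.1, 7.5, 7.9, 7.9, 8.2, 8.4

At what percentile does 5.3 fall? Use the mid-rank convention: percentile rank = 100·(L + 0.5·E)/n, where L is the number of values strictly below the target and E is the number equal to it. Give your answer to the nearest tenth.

Count below 5.3: L = 4; count equal: E = 0; n = 12.
Percentile rank = 100·(4 + 0.5·0)/12 = 100·4/12 = 33.33.

33.3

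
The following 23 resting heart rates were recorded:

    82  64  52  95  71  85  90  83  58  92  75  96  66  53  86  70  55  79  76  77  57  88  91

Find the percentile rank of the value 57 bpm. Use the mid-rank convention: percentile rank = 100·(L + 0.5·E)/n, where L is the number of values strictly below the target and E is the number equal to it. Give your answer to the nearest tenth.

15.2

Sorted: 52, 53, 55, 57, 58, 64, 66, 70, 71, 75, 76, 77, 79, 82, 83, 85, 86, 88, 90, 91, 92, 95, 96.
Count below 57: L = 3; count equal: E = 1; n = 23.
Percentile rank = 100·(3 + 0.5·1)/23 = 100·3.5/23 = 15.22.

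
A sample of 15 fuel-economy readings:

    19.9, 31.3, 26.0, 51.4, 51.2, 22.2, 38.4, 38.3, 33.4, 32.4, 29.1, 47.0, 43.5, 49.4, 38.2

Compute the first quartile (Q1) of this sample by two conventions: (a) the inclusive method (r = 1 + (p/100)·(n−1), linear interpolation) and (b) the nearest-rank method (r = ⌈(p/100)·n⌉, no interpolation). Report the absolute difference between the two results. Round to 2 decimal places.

Sorted: 19.9, 22.2, 26.0, 29.1, 31.3, 32.4, 33.4, 38.2, 38.3, 38.4, 43.5, 47.0, 49.4, 51.2, 51.4.
n = 15.
(a) r = 4.5; between ranks 4 (29.1) and 5 (31.3): 30.2.
(b) the nearest-rank method: rank 4 → 29.1.
|30.2 − 29.1| = 1.1.

1.10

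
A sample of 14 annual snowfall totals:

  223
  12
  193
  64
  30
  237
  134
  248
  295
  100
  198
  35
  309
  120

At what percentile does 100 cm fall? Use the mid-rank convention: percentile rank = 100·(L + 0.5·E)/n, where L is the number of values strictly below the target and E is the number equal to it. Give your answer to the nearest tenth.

Sorted: 12, 30, 35, 64, 100, 120, 134, 193, 198, 223, 237, 248, 295, 309.
Count below 100: L = 4; count equal: E = 1; n = 14.
Percentile rank = 100·(4 + 0.5·1)/14 = 100·4.5/14 = 32.14.

32.1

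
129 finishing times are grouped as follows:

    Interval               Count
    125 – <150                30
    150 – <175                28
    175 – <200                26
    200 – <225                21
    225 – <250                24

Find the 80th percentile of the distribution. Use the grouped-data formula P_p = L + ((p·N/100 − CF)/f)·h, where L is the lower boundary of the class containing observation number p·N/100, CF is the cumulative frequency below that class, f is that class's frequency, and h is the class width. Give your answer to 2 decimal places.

222.86

N = 129; target position k = 80/100 · 129 = 103.2.
Cumulative frequencies: 30, 58, 84, 105, 129.
Observation 103.2 falls in the class 200 – <225.
L = 200, CF = 84, f = 21, h = 25.
P80 = 200 + ((103.2 − 84)/21)·25 = 200 + 22.8571 = 222.857.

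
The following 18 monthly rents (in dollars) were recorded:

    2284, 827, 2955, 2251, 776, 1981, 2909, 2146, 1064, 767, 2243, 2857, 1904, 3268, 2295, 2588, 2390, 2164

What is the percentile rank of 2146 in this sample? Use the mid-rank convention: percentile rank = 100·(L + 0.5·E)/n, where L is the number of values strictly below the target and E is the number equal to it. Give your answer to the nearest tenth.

36.1

Sorted: 767, 776, 827, 1064, 1904, 1981, 2146, 2164, 2243, 2251, 2284, 2295, 2390, 2588, 2857, 2909, 2955, 3268.
Count below 2146: L = 6; count equal: E = 1; n = 18.
Percentile rank = 100·(6 + 0.5·1)/18 = 100·6.5/18 = 36.11.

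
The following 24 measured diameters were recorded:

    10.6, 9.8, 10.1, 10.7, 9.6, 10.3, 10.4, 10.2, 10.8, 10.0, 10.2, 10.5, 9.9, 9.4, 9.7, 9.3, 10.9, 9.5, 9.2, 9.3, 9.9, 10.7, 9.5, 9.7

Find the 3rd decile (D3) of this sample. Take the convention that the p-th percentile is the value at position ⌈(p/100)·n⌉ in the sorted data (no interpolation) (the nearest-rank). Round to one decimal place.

Sorted: 9.2, 9.3, 9.3, 9.4, 9.5, 9.5, 9.6, 9.7, 9.7, 9.8, 9.9, 9.9, 10.0, 10.1, 10.2, 10.2, 10.3, 10.4, 10.5, 10.6, 10.7, 10.7, 10.8, 10.9.
n = 24.
Position = ⌈30/100 · 24⌉ = ⌈7.2⌉ = 8.
The value at rank 8 is 9.7.

9.7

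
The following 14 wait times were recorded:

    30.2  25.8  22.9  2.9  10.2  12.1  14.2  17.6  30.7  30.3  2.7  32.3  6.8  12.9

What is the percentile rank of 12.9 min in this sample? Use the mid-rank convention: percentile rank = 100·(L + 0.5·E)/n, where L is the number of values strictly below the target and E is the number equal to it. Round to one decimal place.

Sorted: 2.7, 2.9, 6.8, 10.2, 12.1, 12.9, 14.2, 17.6, 22.9, 25.8, 30.2, 30.3, 30.7, 32.3.
Count below 12.9: L = 5; count equal: E = 1; n = 14.
Percentile rank = 100·(5 + 0.5·1)/14 = 100·5.5/14 = 39.29.

39.3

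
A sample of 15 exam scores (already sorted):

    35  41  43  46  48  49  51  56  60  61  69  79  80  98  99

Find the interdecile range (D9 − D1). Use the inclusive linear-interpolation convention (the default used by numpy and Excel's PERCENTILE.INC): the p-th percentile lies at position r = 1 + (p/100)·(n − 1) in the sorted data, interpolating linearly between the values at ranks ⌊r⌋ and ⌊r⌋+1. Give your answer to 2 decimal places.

49.00

n = 15.
P10: r = 2.4; ranks 2–3 are 41, 43; interpolating gives 41.8.
P90: r = 13.6; ranks 13–14 are 80, 98; interpolating gives 90.8.
Difference: 90.8 − 41.8 = 49.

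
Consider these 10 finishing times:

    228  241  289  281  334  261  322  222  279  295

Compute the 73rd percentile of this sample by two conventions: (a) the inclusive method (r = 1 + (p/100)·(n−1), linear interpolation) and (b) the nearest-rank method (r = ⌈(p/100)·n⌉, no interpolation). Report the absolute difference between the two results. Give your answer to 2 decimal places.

Sorted: 222, 228, 241, 261, 279, 281, 289, 295, 322, 334.
n = 10.
(a) r = 7.57; between ranks 7 (289) and 8 (295): 292.42.
(b) the nearest-rank method: rank 8 → 295.
|292.42 − 295| = 2.58.

2.58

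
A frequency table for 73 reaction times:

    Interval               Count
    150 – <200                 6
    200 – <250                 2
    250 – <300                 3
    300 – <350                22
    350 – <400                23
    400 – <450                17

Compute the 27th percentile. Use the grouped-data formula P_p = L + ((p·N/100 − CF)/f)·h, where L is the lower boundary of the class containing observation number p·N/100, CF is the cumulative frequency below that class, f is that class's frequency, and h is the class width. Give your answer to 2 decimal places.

319.80

N = 73; target position k = 27/100 · 73 = 19.71.
Cumulative frequencies: 6, 8, 11, 33, 56, 73.
Observation 19.71 falls in the class 300 – <350.
L = 300, CF = 11, f = 22, h = 50.
P27 = 300 + ((19.71 − 11)/22)·50 = 300 + 19.7955 = 319.795.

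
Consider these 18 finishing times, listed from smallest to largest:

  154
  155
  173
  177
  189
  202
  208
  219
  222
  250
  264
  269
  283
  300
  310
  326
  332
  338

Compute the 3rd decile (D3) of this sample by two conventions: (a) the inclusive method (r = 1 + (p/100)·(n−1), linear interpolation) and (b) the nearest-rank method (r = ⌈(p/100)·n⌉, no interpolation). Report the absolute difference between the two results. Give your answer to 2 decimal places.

n = 18.
(a) r = 6.1; between ranks 6 (202) and 7 (208): 202.6.
(b) the nearest-rank method: rank 6 → 202.
|202.6 − 202| = 0.6.

0.60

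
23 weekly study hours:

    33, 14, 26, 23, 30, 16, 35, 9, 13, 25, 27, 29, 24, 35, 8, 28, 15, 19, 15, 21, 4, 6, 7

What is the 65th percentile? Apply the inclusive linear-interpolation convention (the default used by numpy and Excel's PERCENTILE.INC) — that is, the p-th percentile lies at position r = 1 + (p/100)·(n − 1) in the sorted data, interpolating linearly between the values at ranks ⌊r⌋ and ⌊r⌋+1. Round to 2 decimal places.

25.30

Sorted: 4, 6, 7, 8, 9, 13, 14, 15, 15, 16, 19, 21, 23, 24, 25, 26, 27, 28, 29, 30, 33, 35, 35.
n = 23.
r = 1 + (65/100)·(23 − 1) = 1 + 14.3 = 15.3.
Rank 15 is 25 and rank 16 is 26.
Interpolate: 25 + 0.3·(26 − 25) = 25 + 0.3·1 = 25.3.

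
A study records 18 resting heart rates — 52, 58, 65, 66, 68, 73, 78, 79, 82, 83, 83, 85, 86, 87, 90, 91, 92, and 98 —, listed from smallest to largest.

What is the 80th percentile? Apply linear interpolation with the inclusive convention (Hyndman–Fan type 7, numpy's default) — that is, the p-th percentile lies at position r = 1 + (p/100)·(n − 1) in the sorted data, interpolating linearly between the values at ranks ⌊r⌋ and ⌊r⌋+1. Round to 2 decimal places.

88.80

n = 18.
r = 1 + (80/100)·(18 − 1) = 1 + 13.6 = 14.6.
Rank 14 is 87 and rank 15 is 90.
Interpolate: 87 + 0.6·(90 − 87) = 87 + 0.6·3 = 88.8.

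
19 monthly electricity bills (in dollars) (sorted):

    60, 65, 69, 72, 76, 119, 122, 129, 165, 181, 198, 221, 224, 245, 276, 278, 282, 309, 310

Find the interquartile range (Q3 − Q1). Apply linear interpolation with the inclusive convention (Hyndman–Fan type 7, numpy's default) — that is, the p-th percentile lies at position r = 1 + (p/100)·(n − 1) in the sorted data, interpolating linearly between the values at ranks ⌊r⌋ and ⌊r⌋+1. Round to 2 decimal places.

163.00

n = 19.
P25: r = 5.5; ranks 5–6 are 76, 119; interpolating gives 97.5.
P75: r = 14.5; ranks 14–15 are 245, 276; interpolating gives 260.5.
Difference: 260.5 − 97.5 = 163.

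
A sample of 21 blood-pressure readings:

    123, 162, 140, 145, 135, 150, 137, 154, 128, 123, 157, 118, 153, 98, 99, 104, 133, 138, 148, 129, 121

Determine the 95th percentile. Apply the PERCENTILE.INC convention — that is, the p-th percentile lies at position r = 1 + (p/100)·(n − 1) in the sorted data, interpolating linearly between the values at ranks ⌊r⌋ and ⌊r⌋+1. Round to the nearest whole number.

157

Sorted: 98, 99, 104, 118, 121, 123, 123, 128, 129, 133, 135, 137, 138, 140, 145, 148, 150, 153, 154, 157, 162.
n = 21.
r = 1 + (95/100)·(21 − 1) = 1 + 19 = 20.
r is an integer, so P95 is the value at rank 20: 157.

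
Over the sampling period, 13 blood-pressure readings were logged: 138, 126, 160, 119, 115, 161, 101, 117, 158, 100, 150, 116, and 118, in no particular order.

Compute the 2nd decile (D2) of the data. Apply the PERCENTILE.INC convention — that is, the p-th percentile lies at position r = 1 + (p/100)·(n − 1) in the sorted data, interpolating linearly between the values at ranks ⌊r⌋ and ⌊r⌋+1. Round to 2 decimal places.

115.40

Sorted: 100, 101, 115, 116, 117, 118, 119, 126, 138, 150, 158, 160, 161.
n = 13.
r = 1 + (20/100)·(13 − 1) = 1 + 2.4 = 3.4.
Rank 3 is 115 and rank 4 is 116.
Interpolate: 115 + 0.4·(116 − 115) = 115 + 0.4·1 = 115.4.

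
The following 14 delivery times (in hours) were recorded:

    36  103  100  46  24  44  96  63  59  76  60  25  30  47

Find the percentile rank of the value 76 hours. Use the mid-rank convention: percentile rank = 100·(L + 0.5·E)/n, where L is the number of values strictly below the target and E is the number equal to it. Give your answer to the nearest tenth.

Sorted: 24, 25, 30, 36, 44, 46, 47, 59, 60, 63, 76, 96, 100, 103.
Count below 76: L = 10; count equal: E = 1; n = 14.
Percentile rank = 100·(10 + 0.5·1)/14 = 100·10.5/14 = 75.

75.0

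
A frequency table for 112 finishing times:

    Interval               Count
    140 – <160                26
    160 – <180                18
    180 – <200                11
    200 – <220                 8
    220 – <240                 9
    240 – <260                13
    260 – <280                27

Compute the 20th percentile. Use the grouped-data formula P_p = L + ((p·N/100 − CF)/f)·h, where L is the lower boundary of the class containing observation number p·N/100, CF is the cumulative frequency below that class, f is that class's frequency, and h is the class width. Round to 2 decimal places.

N = 112; target position k = 20/100 · 112 = 22.4.
Cumulative frequencies: 26, 44, 55, 63, 72, 85, 112.
Observation 22.4 falls in the class 140 – <160.
L = 140, CF = 0, f = 26, h = 20.
P20 = 140 + ((22.4 − 0)/26)·20 = 140 + 17.2308 = 157.231.

157.23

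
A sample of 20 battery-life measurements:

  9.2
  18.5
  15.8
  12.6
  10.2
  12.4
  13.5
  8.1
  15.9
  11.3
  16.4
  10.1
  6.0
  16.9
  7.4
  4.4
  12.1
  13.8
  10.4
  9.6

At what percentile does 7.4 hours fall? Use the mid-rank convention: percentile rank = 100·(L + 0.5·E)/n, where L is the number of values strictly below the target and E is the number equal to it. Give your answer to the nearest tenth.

Sorted: 4.4, 6.0, 7.4, 8.1, 9.2, 9.6, 10.1, 10.2, 10.4, 11.3, 12.1, 12.4, 12.6, 13.5, 13.8, 15.8, 15.9, 16.4, 16.9, 18.5.
Count below 7.4: L = 2; count equal: E = 1; n = 20.
Percentile rank = 100·(2 + 0.5·1)/20 = 100·2.5/20 = 12.5.

12.5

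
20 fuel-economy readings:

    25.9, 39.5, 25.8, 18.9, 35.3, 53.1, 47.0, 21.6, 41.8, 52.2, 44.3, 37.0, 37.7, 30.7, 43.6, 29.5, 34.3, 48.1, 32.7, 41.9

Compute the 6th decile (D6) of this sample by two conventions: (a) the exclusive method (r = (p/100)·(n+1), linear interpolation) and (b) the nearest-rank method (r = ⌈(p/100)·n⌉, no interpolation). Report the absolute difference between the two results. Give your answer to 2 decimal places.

Sorted: 18.9, 21.6, 25.8, 25.9, 29.5, 30.7, 32.7, 34.3, 35.3, 37.0, 37.7, 39.5, 41.8, 41.9, 43.6, 44.3, 47.0, 48.1, 52.2, 53.1.
n = 20.
(a) r = 12.6; between ranks 12 (39.5) and 13 (41.8): 40.88.
(b) the nearest-rank method: rank 12 → 39.5.
|40.88 − 39.5| = 1.38.

1.38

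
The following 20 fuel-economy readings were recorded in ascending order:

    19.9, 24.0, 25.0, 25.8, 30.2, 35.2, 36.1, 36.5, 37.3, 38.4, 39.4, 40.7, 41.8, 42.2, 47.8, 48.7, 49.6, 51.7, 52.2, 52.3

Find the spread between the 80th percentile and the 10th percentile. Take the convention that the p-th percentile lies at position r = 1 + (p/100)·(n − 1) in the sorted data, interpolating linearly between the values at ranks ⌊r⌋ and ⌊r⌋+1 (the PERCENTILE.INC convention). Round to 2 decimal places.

23.98

n = 20.
P10: r = 2.9; ranks 2–3 are 24.0, 25.0; interpolating gives 24.9.
P80: r = 16.2; ranks 16–17 are 48.7, 49.6; interpolating gives 48.88.
Difference: 48.88 − 24.9 = 23.98.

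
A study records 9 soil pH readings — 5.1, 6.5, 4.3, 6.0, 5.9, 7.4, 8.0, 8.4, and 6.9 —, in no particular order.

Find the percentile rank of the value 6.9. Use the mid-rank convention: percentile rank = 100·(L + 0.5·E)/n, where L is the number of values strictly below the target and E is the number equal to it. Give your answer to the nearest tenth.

61.1

Sorted: 4.3, 5.1, 5.9, 6.0, 6.5, 6.9, 7.4, 8.0, 8.4.
Count below 6.9: L = 5; count equal: E = 1; n = 9.
Percentile rank = 100·(5 + 0.5·1)/9 = 100·5.5/9 = 61.11.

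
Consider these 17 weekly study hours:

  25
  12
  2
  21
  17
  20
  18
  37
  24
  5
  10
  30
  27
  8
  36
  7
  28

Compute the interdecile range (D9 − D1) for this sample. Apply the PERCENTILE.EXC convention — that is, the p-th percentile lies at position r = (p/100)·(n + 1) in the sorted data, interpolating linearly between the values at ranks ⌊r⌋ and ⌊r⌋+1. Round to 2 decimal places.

31.80

Sorted: 2, 5, 7, 8, 10, 12, 17, 18, 20, 21, 24, 25, 27, 28, 30, 36, 37.
n = 17.
P10: r = 1.8; ranks 1–2 are 2, 5; interpolating gives 4.4.
P90: r = 16.2; ranks 16–17 are 36, 37; interpolating gives 36.2.
Difference: 36.2 − 4.4 = 31.8.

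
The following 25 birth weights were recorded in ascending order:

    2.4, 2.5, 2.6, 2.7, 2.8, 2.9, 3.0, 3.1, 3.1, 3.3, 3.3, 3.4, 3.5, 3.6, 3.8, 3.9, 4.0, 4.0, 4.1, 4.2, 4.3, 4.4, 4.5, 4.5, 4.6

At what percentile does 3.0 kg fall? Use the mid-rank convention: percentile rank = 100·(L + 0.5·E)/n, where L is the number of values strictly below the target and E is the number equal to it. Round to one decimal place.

26.0

Count below 3.0: L = 6; count equal: E = 1; n = 25.
Percentile rank = 100·(6 + 0.5·1)/25 = 100·6.5/25 = 26.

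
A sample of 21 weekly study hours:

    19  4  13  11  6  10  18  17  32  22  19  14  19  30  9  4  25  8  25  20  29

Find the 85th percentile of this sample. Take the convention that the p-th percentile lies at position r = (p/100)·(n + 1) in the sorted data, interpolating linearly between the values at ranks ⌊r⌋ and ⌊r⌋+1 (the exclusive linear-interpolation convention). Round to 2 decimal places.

Sorted: 4, 4, 6, 8, 9, 10, 11, 13, 14, 17, 18, 19, 19, 19, 20, 22, 25, 25, 29, 30, 32.
n = 21.
r = (85/100)·(21 + 1) = 18.7.
Rank 18 is 25 and rank 19 is 29.
Interpolate: 25 + 0.7·(29 − 25) = 25 + 0.7·4 = 27.8.

27.80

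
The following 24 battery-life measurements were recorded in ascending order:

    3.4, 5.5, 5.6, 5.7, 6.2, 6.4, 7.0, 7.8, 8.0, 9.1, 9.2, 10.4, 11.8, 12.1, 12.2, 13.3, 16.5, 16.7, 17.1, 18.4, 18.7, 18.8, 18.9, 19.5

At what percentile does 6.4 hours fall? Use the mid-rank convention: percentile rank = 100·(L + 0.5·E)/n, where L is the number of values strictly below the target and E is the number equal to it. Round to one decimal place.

Count below 6.4: L = 5; count equal: E = 1; n = 24.
Percentile rank = 100·(5 + 0.5·1)/24 = 100·5.5/24 = 22.92.

22.9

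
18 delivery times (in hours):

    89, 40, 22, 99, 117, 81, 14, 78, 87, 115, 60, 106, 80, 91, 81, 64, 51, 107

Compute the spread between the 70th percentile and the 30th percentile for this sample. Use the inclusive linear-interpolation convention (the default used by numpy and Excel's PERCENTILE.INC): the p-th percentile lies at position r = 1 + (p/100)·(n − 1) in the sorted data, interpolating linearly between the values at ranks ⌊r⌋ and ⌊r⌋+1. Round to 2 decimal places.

25.40

Sorted: 14, 22, 40, 51, 60, 64, 78, 80, 81, 81, 87, 89, 91, 99, 106, 107, 115, 117.
n = 18.
P30: r = 6.1; ranks 6–7 are 64, 78; interpolating gives 65.4.
P70: r = 12.9; ranks 12–13 are 89, 91; interpolating gives 90.8.
Difference: 90.8 − 65.4 = 25.4.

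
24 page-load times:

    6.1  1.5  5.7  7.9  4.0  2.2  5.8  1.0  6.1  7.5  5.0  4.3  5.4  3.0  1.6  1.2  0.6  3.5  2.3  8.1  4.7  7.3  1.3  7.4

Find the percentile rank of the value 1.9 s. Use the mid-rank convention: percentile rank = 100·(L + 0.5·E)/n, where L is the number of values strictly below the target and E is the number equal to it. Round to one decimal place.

25.0

Sorted: 0.6, 1.0, 1.2, 1.3, 1.5, 1.6, 2.2, 2.3, 3.0, 3.5, 4.0, 4.3, 4.7, 5.0, 5.4, 5.7, 5.8, 6.1, 6.1, 7.3, 7.4, 7.5, 7.9, 8.1.
Count below 1.9: L = 6; count equal: E = 0; n = 24.
Percentile rank = 100·(6 + 0.5·0)/24 = 100·6/24 = 25.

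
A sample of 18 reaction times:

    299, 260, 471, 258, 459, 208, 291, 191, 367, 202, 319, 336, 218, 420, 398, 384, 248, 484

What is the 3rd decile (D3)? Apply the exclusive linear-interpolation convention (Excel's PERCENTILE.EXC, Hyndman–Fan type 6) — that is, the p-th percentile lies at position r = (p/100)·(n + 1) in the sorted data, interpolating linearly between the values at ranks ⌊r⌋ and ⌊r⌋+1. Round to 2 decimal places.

255.00

Sorted: 191, 202, 208, 218, 248, 258, 260, 291, 299, 319, 336, 367, 384, 398, 420, 459, 471, 484.
n = 18.
r = (30/100)·(18 + 1) = 5.7.
Rank 5 is 248 and rank 6 is 258.
Interpolate: 248 + 0.7·(258 − 248) = 248 + 0.7·10 = 255.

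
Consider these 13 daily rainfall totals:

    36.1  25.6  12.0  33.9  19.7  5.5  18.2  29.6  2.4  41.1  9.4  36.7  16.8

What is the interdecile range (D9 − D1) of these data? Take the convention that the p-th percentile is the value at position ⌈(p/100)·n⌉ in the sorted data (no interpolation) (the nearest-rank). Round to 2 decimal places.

Sorted: 2.4, 5.5, 9.4, 12.0, 16.8, 18.2, 19.7, 25.6, 29.6, 33.9, 36.1, 36.7, 41.1.
n = 13.
P10: rank ⌈10/100·13⌉ = 2 → 5.5.
P90: rank ⌈90/100·13⌉ = 12 → 36.7.
Difference: 36.7 − 5.5 = 31.2.

31.20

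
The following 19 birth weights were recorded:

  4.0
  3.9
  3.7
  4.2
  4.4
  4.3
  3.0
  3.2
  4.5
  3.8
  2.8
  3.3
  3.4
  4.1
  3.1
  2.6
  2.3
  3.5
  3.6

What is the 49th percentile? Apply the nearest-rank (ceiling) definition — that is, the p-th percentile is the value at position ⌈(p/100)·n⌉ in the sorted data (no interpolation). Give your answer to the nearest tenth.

3.6

Sorted: 2.3, 2.6, 2.8, 3.0, 3.1, 3.2, 3.3, 3.4, 3.5, 3.6, 3.7, 3.8, 3.9, 4.0, 4.1, 4.2, 4.3, 4.4, 4.5.
n = 19.
Position = ⌈49/100 · 19⌉ = ⌈9.31⌉ = 10.
The value at rank 10 is 3.6.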